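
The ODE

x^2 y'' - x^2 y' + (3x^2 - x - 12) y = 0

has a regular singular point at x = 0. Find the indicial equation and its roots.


Divide by x^2 to reach normal form y'' + P_1(x) y' + P_2(x) y = 0 with P_1(x) = -1 and P_2(x) = 3 - 1/x - 12/x^2.
x = 0 is a singular point because the y-coefficient 3 - 1/x - 12/x^2 has a pole at x = 0.
It is a regular singular point because x P_1(x) = p(x) = -x and x^2 P_2(x) = q(x) = 3x^2 - x - 12 are polynomials, hence analytic at x = 0.
p(0) = 0,  q(0) = -12.
Indicial equation: r(r-1) + p(0) r + q(0) = 0, i.e. r^2 + (p(0) - 1) r + q(0) = 0, i.e. r^2 - 1 r - 12 = 0.
Discriminant: (-1)^2 - 4(-12) = 49, so r = (1 ± 7)/2.
Solving: r_1 = 4, r_2 = -3.

indicial: r^2 - 1 r - 12 = 0; roots r_1 = 4, r_2 = -3


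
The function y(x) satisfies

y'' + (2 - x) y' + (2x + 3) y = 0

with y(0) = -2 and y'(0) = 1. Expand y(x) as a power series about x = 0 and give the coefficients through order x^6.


Ansatz: y(x) = sum_{n>=0} a_n x^n, so y'(x) = sum_{n>=1} n a_n x^(n-1) and y''(x) = sum_{n>=2} n(n-1) a_n x^(n-2).
Substitute into P(x) y'' + Q(x) y' + R(x) y = 0 with P(x) = 1, Q(x) = 2 - x, R(x) = 2x + 3, and match powers of x.
Initial conditions: a_0 = -2, a_1 = 1.
Setting the coefficient of each power of x to zero and solving order by order (substituting the coefficients already found):
  x^0: 2 a_2 + 2 a_1 + 3 a_0 = 0  ->  2 a_2 = -2 a_1 - 3 a_0 = 4  ->  a_2 = 2
  x^1: 6 a_3 + 4 a_2 + 2 a_1 + 2 a_0 = 0  ->  6 a_3 = -4 a_2 - 2 a_1 - 2 a_0 = -6  ->  a_3 = -1
  x^2: 12 a_4 + 6 a_3 + a_2 + 2 a_1 = 0  ->  12 a_4 = -6 a_3 - a_2 - 2 a_1 = 2  ->  a_4 = 1/6
  x^3: 20 a_5 + 8 a_4 + 2 a_2 = 0  ->  20 a_5 = -8 a_4 - 2 a_2 = -16/3  ->  a_5 = -4/15
  x^4: 30 a_6 + 10 a_5 - a_4 + 2 a_3 = 0  ->  30 a_6 = -10 a_5 + a_4 - 2 a_3 = 29/6  ->  a_6 = 29/180
Truncated series: y(x) = -2 + x + 2 x^2 - x^3 + (1/6) x^4 - (4/15) x^5 + (29/180) x^6 + O(x^7).

a_0 = -2; a_1 = 1; a_2 = 2; a_3 = -1; a_4 = 1/6; a_5 = -4/15; a_6 = 29/180


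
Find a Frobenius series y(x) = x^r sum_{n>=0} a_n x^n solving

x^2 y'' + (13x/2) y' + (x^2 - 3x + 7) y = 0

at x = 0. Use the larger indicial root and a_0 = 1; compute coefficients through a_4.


Write in Frobenius form y'' + (p(x)/x) y' + (q(x)/x^2) y = 0:
  p(x) = 13/2,  q(x) = x^2 - 3x + 7.
Indicial equation: r(r-1) + (13/2) r + (7) = 0 -> roots r_1 = -2, r_2 = -7/2.
Take r = r_1 = -2. Let y(x) = x^r sum_{n>=0} a_n x^n with a_0 = 1.
Substitute y = x^r sum a_n x^n and match x^{r+n}. The recurrence is
  D(n) a_n - 3 a_{n-1} + 1 a_{n-2} = 0,  where D(n) = (r+n)(r+n-1) + (13/2)(r+n) + (7).
  a_n = [3 a_{n-1} - 1 a_{n-2}] / D(n).
Since the indicial polynomial factors as (r - r_1)(r - r_2), D(n) = (r_1 + n - r_1)(r_1 + n - r_2) = n(n + 3/2).
Evaluating step by step (a_0 = 1):
  n = 1: D(1) = 1(1 + 3/2) = 5/2; numerator = 3(1) = 3; a_1 = (3)/(5/2) = 6/5
  n = 2: D(2) = 2(2 + 3/2) = 7; numerator = 3(6/5) - 1(1) = 13/5; a_2 = (13/5)/(7) = 13/35
  n = 3: D(3) = 3(3 + 3/2) = 27/2; numerator = 3(13/35) - 1(6/5) = -3/35; a_3 = (-3/35)/(27/2) = -2/315
  n = 4: D(4) = 4(4 + 3/2) = 22; numerator = 3(-2/315) - 1(13/35) = -41/105; a_4 = (-41/105)/(22) = -41/2310

r = -2; a_0 = 1; a_1 = 6/5; a_2 = 13/35; a_3 = -2/315; a_4 = -41/2310


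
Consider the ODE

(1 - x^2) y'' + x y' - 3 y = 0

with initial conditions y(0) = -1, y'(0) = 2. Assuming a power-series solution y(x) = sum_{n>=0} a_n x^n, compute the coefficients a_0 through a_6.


Ansatz: y(x) = sum_{n>=0} a_n x^n, so y'(x) = sum_{n>=1} n a_n x^(n-1) and y''(x) = sum_{n>=2} n(n-1) a_n x^(n-2).
Substitute into P(x) y'' + Q(x) y' + R(x) y = 0 with P(x) = 1 - x^2, Q(x) = x, R(x) = -3, and match powers of x.
Initial conditions: a_0 = -1, a_1 = 2.
Setting the coefficient of each power of x to zero and solving order by order (substituting the coefficients already found):
  x^0: 2 a_2 - 3 a_0 = 0  ->  2 a_2 = 3 a_0 = -3  ->  a_2 = -3/2
  x^1: 6 a_3 - 2 a_1 = 0  ->  6 a_3 = 2 a_1 = 4  ->  a_3 = 2/3
  x^2: 12 a_4 - 3 a_2 = 0  ->  12 a_4 = 3 a_2 = -9/2  ->  a_4 = -3/8
  x^3: 20 a_5 - 6 a_3 = 0  ->  20 a_5 = 6 a_3 = 4  ->  a_5 = 1/5
  x^4: 30 a_6 - 11 a_4 = 0  ->  30 a_6 = 11 a_4 = -33/8  ->  a_6 = -11/80
Truncated series: y(x) = -1 + 2 x - (3/2) x^2 + (2/3) x^3 - (3/8) x^4 + (1/5) x^5 - (11/80) x^6 + O(x^7).

a_0 = -1; a_1 = 2; a_2 = -3/2; a_3 = 2/3; a_4 = -3/8; a_5 = 1/5; a_6 = -11/80


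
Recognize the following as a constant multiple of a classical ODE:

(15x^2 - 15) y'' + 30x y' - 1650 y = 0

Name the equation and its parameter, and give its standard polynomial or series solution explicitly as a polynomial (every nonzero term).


All three coefficients share the factor -15; dividing through by -15 gives  (1 - x^2) y'' - 2x y' + 110 y = 0.
This matches the Legendre equation (1 - x^2) y'' - 2x y' + n(n+1) y = 0 (note the -2x y' term) with n(n+1) = 110, so n = 10; the polynomial solution is P_10(x).
With y = sum_k a_k x^k, matching x^k gives (k+2)(k+1) a_{k+2} = [k(k+1) - n(n+1)] a_k = (k - 10)(k + 11) a_k. The right side vanishes at k = 10, so the series with the parity of 10 terminates at degree 10.
Standard normalization (P_n(1) = 1): leading coefficient (2n)!/(2^n (n!)^2) = 2432902008176640000/(1024*13168189440000) = 46189/256, so a_10 = 46189/256. Work downward with a_k = (k+1)(k+2) a_{k+2} / ((k - 10)(k + 11)):
  a_8 = (9)(10)(46189/256) / ((8 - 10)(8 + 11)) = (2078505/128)/(-38) = -109395/256
  a_6 = (7)(8)(-109395/256) / ((6 - 10)(6 + 11)) = (-765765/32)/(-68) = 45045/128
  a_4 = (5)(6)(45045/128) / ((4 - 10)(4 + 11)) = (675675/64)/(-90) = -15015/128
  a_2 = (3)(4)(-15015/128) / ((2 - 10)(2 + 11)) = (-45045/32)/(-104) = 3465/256
  a_0 = (1)(2)(3465/256) / ((0 - 10)(0 + 11)) = (3465/128)/(-110) = -63/256
Hence P_10(x) = 46189 x^10/256 - 109395 x^8/256 + 45045 x^6/128 - 15015 x^4/128 + 3465 x^2/256 - 63/256.

P_10(x); series = 46189 x^10/256 - 109395 x^8/256 + 45045 x^6/128 - 15015 x^4/128 + 3465 x^2/256 - 63/256


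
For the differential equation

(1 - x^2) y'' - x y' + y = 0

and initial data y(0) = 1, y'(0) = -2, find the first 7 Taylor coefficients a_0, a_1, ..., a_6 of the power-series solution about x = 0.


Ansatz: y(x) = sum_{n>=0} a_n x^n, so y'(x) = sum_{n>=1} n a_n x^(n-1) and y''(x) = sum_{n>=2} n(n-1) a_n x^(n-2).
Substitute into P(x) y'' + Q(x) y' + R(x) y = 0 with P(x) = 1 - x^2, Q(x) = -x, R(x) = 1, and match powers of x.
Initial conditions: a_0 = 1, a_1 = -2.
Setting the coefficient of each power of x to zero and solving order by order (substituting the coefficients already found):
  x^0: 2 a_2 + a_0 = 0  ->  2 a_2 = -a_0 = -1  ->  a_2 = -1/2
  x^1: 6 a_3 = 0  ->  a_3 = 0
  x^2: 12 a_4 - 3 a_2 = 0  ->  12 a_4 = 3 a_2 = -3/2  ->  a_4 = -1/8
  x^3: 20 a_5 - 8 a_3 = 0  ->  20 a_5 = 8 a_3 = 0  ->  a_5 = 0
  x^4: 30 a_6 - 15 a_4 = 0  ->  30 a_6 = 15 a_4 = -15/8  ->  a_6 = -1/16
Truncated series: y(x) = 1 - 2 x - (1/2) x^2 - (1/8) x^4 - (1/16) x^6 + O(x^7).

a_0 = 1; a_1 = -2; a_2 = -1/2; a_3 = 0; a_4 = -1/8; a_5 = 0; a_6 = -1/16


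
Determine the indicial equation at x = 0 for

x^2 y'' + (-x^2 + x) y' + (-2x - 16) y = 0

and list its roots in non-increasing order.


Divide by x^2 to reach normal form y'' + P_1(x) y' + P_2(x) y = 0 with P_1(x) = -1 + 1/x and P_2(x) = -2/x - 16/x^2.
x = 0 is a singular point because the y'-coefficient -1 + 1/x has a pole at x = 0 and the y-coefficient -2/x - 16/x^2 has a pole at x = 0.
It is a regular singular point because x P_1(x) = p(x) = 1 - x and x^2 P_2(x) = q(x) = -2x - 16 are polynomials, hence analytic at x = 0.
p(0) = 1,  q(0) = -16.
Indicial equation: r(r-1) + p(0) r + q(0) = 0, i.e. r^2 + (p(0) - 1) r + q(0) = 0, i.e. r^2 - 16 = 0.
Discriminant: (0)^2 - 4(-16) = 64, so r = (0 ± 8)/2.
Solving: r_1 = 4, r_2 = -4.

indicial: r^2 - 16 = 0; roots r_1 = 4, r_2 = -4


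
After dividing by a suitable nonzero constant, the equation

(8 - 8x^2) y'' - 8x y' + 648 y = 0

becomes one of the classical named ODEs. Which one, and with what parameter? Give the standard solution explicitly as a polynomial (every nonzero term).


All three coefficients share the factor 8; dividing through by 8 gives  (1 - x^2) y'' - x y' + 81 y = 0.
This matches the Chebyshev equation (1 - x^2) y'' - x y' + n^2 y = 0 (note the -x y' term, not -2x y') with n^2 = 81, so n = 9; the polynomial solution is T_9(x).
With y = sum_k a_k x^k, matching x^k gives (k+2)(k+1) a_{k+2} = (k^2 - n^2) a_k = (k - 9)(k + 9) a_k. The right side vanishes at k = 9, so the series with the parity of 9 terminates at degree 9.
Standard normalization: leading coefficient of T_n is 2^(n-1), so a_9 = 2^8 = 256. Work downward with a_k = (k+1)(k+2) a_{k+2} / ((k - 9)(k + 9)):
  a_7 = (8)(9)(256) / ((7 - 9)(7 + 9)) = 18432/(-32) = -576
  a_5 = (6)(7)(-576) / ((5 - 9)(5 + 9)) = -24192/(-56) = 432
  a_3 = (4)(5)(432) / ((3 - 9)(3 + 9)) = 8640/(-72) = -120
  a_1 = (2)(3)(-120) / ((1 - 9)(1 + 9)) = -720/(-80) = 9
Hence T_9(x) = 256 x^9 - 576 x^7 + 432 x^5 - 120 x^3 + 9 x.

T_9(x); series = 256 x^9 - 576 x^7 + 432 x^5 - 120 x^3 + 9 x


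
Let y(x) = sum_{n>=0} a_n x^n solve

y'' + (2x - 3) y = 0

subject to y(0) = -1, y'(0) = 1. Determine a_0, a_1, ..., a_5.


Ansatz: y(x) = sum_{n>=0} a_n x^n, so y'(x) = sum_{n>=1} n a_n x^(n-1) and y''(x) = sum_{n>=2} n(n-1) a_n x^(n-2).
Substitute into P(x) y'' + Q(x) y' + R(x) y = 0 with P(x) = 1, Q(x) = 0, R(x) = 2x - 3, and match powers of x.
Initial conditions: a_0 = -1, a_1 = 1.
Setting the coefficient of each power of x to zero and solving order by order (substituting the coefficients already found):
  x^0: 2 a_2 - 3 a_0 = 0  ->  2 a_2 = 3 a_0 = -3  ->  a_2 = -3/2
  x^1: 6 a_3 - 3 a_1 + 2 a_0 = 0  ->  6 a_3 = 3 a_1 - 2 a_0 = 5  ->  a_3 = 5/6
  x^2: 12 a_4 - 3 a_2 + 2 a_1 = 0  ->  12 a_4 = 3 a_2 - 2 a_1 = -13/2  ->  a_4 = -13/24
  x^3: 20 a_5 - 3 a_3 + 2 a_2 = 0  ->  20 a_5 = 3 a_3 - 2 a_2 = 11/2  ->  a_5 = 11/40
Truncated series: y(x) = -1 + x - (3/2) x^2 + (5/6) x^3 - (13/24) x^4 + (11/40) x^5 + O(x^6).

a_0 = -1; a_1 = 1; a_2 = -3/2; a_3 = 5/6; a_4 = -13/24; a_5 = 11/40


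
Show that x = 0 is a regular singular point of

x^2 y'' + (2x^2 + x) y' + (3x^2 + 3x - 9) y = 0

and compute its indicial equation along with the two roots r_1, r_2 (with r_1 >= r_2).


Divide by x^2 to reach normal form y'' + P_1(x) y' + P_2(x) y = 0 with P_1(x) = 2 + 1/x and P_2(x) = 3 + 3/x - 9/x^2.
x = 0 is a singular point because the y'-coefficient 2 + 1/x has a pole at x = 0 and the y-coefficient 3 + 3/x - 9/x^2 has a pole at x = 0.
It is a regular singular point because x P_1(x) = p(x) = 2x + 1 and x^2 P_2(x) = q(x) = 3x^2 + 3x - 9 are polynomials, hence analytic at x = 0.
p(0) = 1,  q(0) = -9.
Indicial equation: r(r-1) + p(0) r + q(0) = 0, i.e. r^2 + (p(0) - 1) r + q(0) = 0, i.e. r^2 - 9 = 0.
Discriminant: (0)^2 - 4(-9) = 36, so r = (0 ± 6)/2.
Solving: r_1 = 3, r_2 = -3.

indicial: r^2 - 9 = 0; roots r_1 = 3, r_2 = -3


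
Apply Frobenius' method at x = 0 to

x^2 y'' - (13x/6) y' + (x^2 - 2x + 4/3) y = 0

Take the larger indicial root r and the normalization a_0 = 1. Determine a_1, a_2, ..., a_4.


Write in Frobenius form y'' + (p(x)/x) y' + (q(x)/x^2) y = 0:
  p(x) = -13/6,  q(x) = x^2 - 2x + 4/3.
Indicial equation: r(r-1) + (-13/6) r + (4/3) = 0 -> roots r_1 = 8/3, r_2 = 1/2.
Take r = r_1 = 8/3. Let y(x) = x^r sum_{n>=0} a_n x^n with a_0 = 1.
Substitute y = x^r sum a_n x^n and match x^{r+n}. The recurrence is
  D(n) a_n - 2 a_{n-1} + 1 a_{n-2} = 0,  where D(n) = (r+n)(r+n-1) + (-13/6)(r+n) + (4/3).
  a_n = [2 a_{n-1} - 1 a_{n-2}] / D(n).
Since the indicial polynomial factors as (r - r_1)(r - r_2), D(n) = (r_1 + n - r_1)(r_1 + n - r_2) = n(n + 13/6).
Evaluating step by step (a_0 = 1):
  n = 1: D(1) = 1(1 + 13/6) = 19/6; numerator = 2(1) = 2; a_1 = (2)/(19/6) = 12/19
  n = 2: D(2) = 2(2 + 13/6) = 25/3; numerator = 2(12/19) - 1(1) = 5/19; a_2 = (5/19)/(25/3) = 3/95
  n = 3: D(3) = 3(3 + 13/6) = 31/2; numerator = 2(3/95) - 1(12/19) = -54/95; a_3 = (-54/95)/(31/2) = -108/2945
  n = 4: D(4) = 4(4 + 13/6) = 74/3; numerator = 2(-108/2945) - 1(3/95) = -309/2945; a_4 = (-309/2945)/(74/3) = -927/217930

r = 8/3; a_0 = 1; a_1 = 12/19; a_2 = 3/95; a_3 = -108/2945; a_4 = -927/217930


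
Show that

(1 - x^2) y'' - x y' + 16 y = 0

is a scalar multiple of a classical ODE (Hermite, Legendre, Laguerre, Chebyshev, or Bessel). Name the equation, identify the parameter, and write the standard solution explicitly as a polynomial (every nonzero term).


The equation is already in a standard form:  (1 - x^2) y'' - x y' + 16 y = 0.
This matches the Chebyshev equation (1 - x^2) y'' - x y' + n^2 y = 0 (note the -x y' term, not -2x y') with n^2 = 16, so n = 4; the polynomial solution is T_4(x).
With y = sum_k a_k x^k, matching x^k gives (k+2)(k+1) a_{k+2} = (k^2 - n^2) a_k = (k - 4)(k + 4) a_k. The right side vanishes at k = 4, so the series with the parity of 4 terminates at degree 4.
Standard normalization: leading coefficient of T_n is 2^(n-1), so a_4 = 2^3 = 8. Work downward with a_k = (k+1)(k+2) a_{k+2} / ((k - 4)(k + 4)):
  a_2 = (3)(4)(8) / ((2 - 4)(2 + 4)) = 96/(-12) = -8
  a_0 = (1)(2)(-8) / ((0 - 4)(0 + 4)) = -16/(-16) = 1
Hence T_4(x) = 8 x^4 - 8 x^2 + 1.

T_4(x); series = 8 x^4 - 8 x^2 + 1


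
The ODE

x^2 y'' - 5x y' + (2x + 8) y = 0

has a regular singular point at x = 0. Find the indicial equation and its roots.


Divide by x^2 to reach normal form y'' + P_1(x) y' + P_2(x) y = 0 with P_1(x) = -5/x and P_2(x) = 2/x + 8/x^2.
x = 0 is a singular point because the y'-coefficient -5/x has a pole at x = 0 and the y-coefficient 2/x + 8/x^2 has a pole at x = 0.
It is a regular singular point because x P_1(x) = p(x) = -5 and x^2 P_2(x) = q(x) = 2x + 8 are polynomials, hence analytic at x = 0.
p(0) = -5,  q(0) = 8.
Indicial equation: r(r-1) + p(0) r + q(0) = 0, i.e. r^2 + (p(0) - 1) r + q(0) = 0, i.e. r^2 - 6 r + 8 = 0.
Discriminant: (-6)^2 - 4(8) = 4, so r = (6 ± 2)/2.
Solving: r_1 = 4, r_2 = 2.

indicial: r^2 - 6 r + 8 = 0; roots r_1 = 4, r_2 = 2


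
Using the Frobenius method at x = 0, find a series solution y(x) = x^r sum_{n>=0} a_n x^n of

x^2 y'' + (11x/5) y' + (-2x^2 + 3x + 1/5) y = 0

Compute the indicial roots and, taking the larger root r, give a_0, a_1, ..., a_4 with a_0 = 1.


Write in Frobenius form y'' + (p(x)/x) y' + (q(x)/x^2) y = 0:
  p(x) = 11/5,  q(x) = -2x^2 + 3x + 1/5.
Indicial equation: r(r-1) + (11/5) r + (1/5) = 0 -> roots r_1 = -1/5, r_2 = -1.
Take r = r_1 = -1/5. Let y(x) = x^r sum_{n>=0} a_n x^n with a_0 = 1.
Substitute y = x^r sum a_n x^n and match x^{r+n}. The recurrence is
  D(n) a_n + 3 a_{n-1} - 2 a_{n-2} = 0,  where D(n) = (r+n)(r+n-1) + (11/5)(r+n) + (1/5).
  a_n = [-3 a_{n-1} + 2 a_{n-2}] / D(n).
Since the indicial polynomial factors as (r - r_1)(r - r_2), D(n) = (r_1 + n - r_1)(r_1 + n - r_2) = n(n + 4/5).
Evaluating step by step (a_0 = 1):
  n = 1: D(1) = 1(1 + 4/5) = 9/5; numerator = -3(1) = -3; a_1 = (-3)/(9/5) = -5/3
  n = 2: D(2) = 2(2 + 4/5) = 28/5; numerator = -3(-5/3) + 2(1) = 7; a_2 = (7)/(28/5) = 5/4
  n = 3: D(3) = 3(3 + 4/5) = 57/5; numerator = -3(5/4) + 2(-5/3) = -85/12; a_3 = (-85/12)/(57/5) = -425/684
  n = 4: D(4) = 4(4 + 4/5) = 96/5; numerator = -3(-425/684) + 2(5/4) = 995/228; a_4 = (995/228)/(96/5) = 4975/21888

r = -1/5; a_0 = 1; a_1 = -5/3; a_2 = 5/4; a_3 = -425/684; a_4 = 4975/21888


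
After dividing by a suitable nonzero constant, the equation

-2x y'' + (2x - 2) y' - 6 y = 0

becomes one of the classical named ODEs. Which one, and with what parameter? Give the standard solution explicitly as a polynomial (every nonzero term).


All three coefficients share the factor -2; dividing through by -2 gives  x y'' + (1 - x) y' + 3 y = 0.
This matches the Laguerre equation x y'' + (1 - x) y' + n y = 0 with n = 3; the polynomial solution is L_3(x).
With y = sum_k a_k x^k, matching x^k gives (k+1)k a_{k+1} + (k+1) a_{k+1} - k a_k + n a_k = 0, i.e. (k+1)^2 a_{k+1} = (k - n) a_k = (k - 3) a_k. The right side vanishes at k = 3, so the series terminates at degree 3.
Standard normalization L_n(0) = 1 gives a_0 = 1. Work upward with a_{k+1} = (k - 3) a_k / (k+1)^2:
  a_1 = (0 - 3)(1) / 1^2 = -3/1 = -3
  a_2 = (1 - 3)(-3) / 2^2 = 6/4 = 3/2
  a_3 = (2 - 3)(3/2) / 3^2 = (-3/2)/9 = -1/6
Hence L_3(x) = -x^3/6 + 3 x^2/2 - 3 x + 1.

L_3(x); series = -x^3/6 + 3 x^2/2 - 3 x + 1


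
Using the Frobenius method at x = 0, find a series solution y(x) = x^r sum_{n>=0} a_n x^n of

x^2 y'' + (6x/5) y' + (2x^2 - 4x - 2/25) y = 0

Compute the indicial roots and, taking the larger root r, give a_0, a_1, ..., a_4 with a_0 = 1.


Write in Frobenius form y'' + (p(x)/x) y' + (q(x)/x^2) y = 0:
  p(x) = 6/5,  q(x) = 2x^2 - 4x - 2/25.
Indicial equation: r(r-1) + (6/5) r + (-2/25) = 0 -> roots r_1 = 1/5, r_2 = -2/5.
Take r = r_1 = 1/5. Let y(x) = x^r sum_{n>=0} a_n x^n with a_0 = 1.
Substitute y = x^r sum a_n x^n and match x^{r+n}. The recurrence is
  D(n) a_n - 4 a_{n-1} + 2 a_{n-2} = 0,  where D(n) = (r+n)(r+n-1) + (6/5)(r+n) + (-2/25).
  a_n = [4 a_{n-1} - 2 a_{n-2}] / D(n).
Since the indicial polynomial factors as (r - r_1)(r - r_2), D(n) = (r_1 + n - r_1)(r_1 + n - r_2) = n(n + 3/5).
Evaluating step by step (a_0 = 1):
  n = 1: D(1) = 1(1 + 3/5) = 8/5; numerator = 4(1) = 4; a_1 = (4)/(8/5) = 5/2
  n = 2: D(2) = 2(2 + 3/5) = 26/5; numerator = 4(5/2) - 2(1) = 8; a_2 = (8)/(26/5) = 20/13
  n = 3: D(3) = 3(3 + 3/5) = 54/5; numerator = 4(20/13) - 2(5/2) = 15/13; a_3 = (15/13)/(54/5) = 25/234
  n = 4: D(4) = 4(4 + 3/5) = 92/5; numerator = 4(25/234) - 2(20/13) = -310/117; a_4 = (-310/117)/(92/5) = -775/5382

r = 1/5; a_0 = 1; a_1 = 5/2; a_2 = 20/13; a_3 = 25/234; a_4 = -775/5382


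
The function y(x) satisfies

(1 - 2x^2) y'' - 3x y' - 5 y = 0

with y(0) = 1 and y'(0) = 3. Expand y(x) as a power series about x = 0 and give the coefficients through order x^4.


Ansatz: y(x) = sum_{n>=0} a_n x^n, so y'(x) = sum_{n>=1} n a_n x^(n-1) and y''(x) = sum_{n>=2} n(n-1) a_n x^(n-2).
Substitute into P(x) y'' + Q(x) y' + R(x) y = 0 with P(x) = 1 - 2x^2, Q(x) = -3x, R(x) = -5, and match powers of x.
Initial conditions: a_0 = 1, a_1 = 3.
Setting the coefficient of each power of x to zero and solving order by order (substituting the coefficients already found):
  x^0: 2 a_2 - 5 a_0 = 0  ->  2 a_2 = 5 a_0 = 5  ->  a_2 = 5/2
  x^1: 6 a_3 - 8 a_1 = 0  ->  6 a_3 = 8 a_1 = 24  ->  a_3 = 4
  x^2: 12 a_4 - 15 a_2 = 0  ->  12 a_4 = 15 a_2 = 75/2  ->  a_4 = 25/8
Truncated series: y(x) = 1 + 3 x + (5/2) x^2 + 4 x^3 + (25/8) x^4 + O(x^5).

a_0 = 1; a_1 = 3; a_2 = 5/2; a_3 = 4; a_4 = 25/8


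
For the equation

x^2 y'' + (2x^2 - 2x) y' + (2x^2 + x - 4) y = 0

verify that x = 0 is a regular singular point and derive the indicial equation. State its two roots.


Divide by x^2 to reach normal form y'' + P_1(x) y' + P_2(x) y = 0 with P_1(x) = 2 - 2/x and P_2(x) = 2 + 1/x - 4/x^2.
x = 0 is a singular point because the y'-coefficient 2 - 2/x has a pole at x = 0 and the y-coefficient 2 + 1/x - 4/x^2 has a pole at x = 0.
It is a regular singular point because x P_1(x) = p(x) = 2x - 2 and x^2 P_2(x) = q(x) = 2x^2 + x - 4 are polynomials, hence analytic at x = 0.
p(0) = -2,  q(0) = -4.
Indicial equation: r(r-1) + p(0) r + q(0) = 0, i.e. r^2 + (p(0) - 1) r + q(0) = 0, i.e. r^2 - 3 r - 4 = 0.
Discriminant: (-3)^2 - 4(-4) = 25, so r = (3 ± 5)/2.
Solving: r_1 = 4, r_2 = -1.

indicial: r^2 - 3 r - 4 = 0; roots r_1 = 4, r_2 = -1


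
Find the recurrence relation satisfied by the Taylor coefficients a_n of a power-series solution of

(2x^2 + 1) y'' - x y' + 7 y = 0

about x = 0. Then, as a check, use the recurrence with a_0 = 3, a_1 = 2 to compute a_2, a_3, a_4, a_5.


Substitute y = sum_n a_n x^n.
(1 + 2 x^2) y'' contributes (n+2)(n+1) a_{n+2} + 2 n(n-1) a_n at x^n.
-x y'(x) contributes -n a_n at x^n.
7 y(x) contributes 7 a_n at x^n.
Matching x^n: (n+2)(n+1) a_{n+2} + (2 n(n-1) - n + 7) a_n = 0.
Thus a_{n+2} = (-2 n(n-1) + n - 7) / ((n+1)(n+2)) * a_n.

Check with a_0 = 3, a_1 = 2 (apply the recurrence for n = 0, 1, 2, 3): a_0 = 3, a_1 = 2, a_2 = -21/2, a_3 = -2, a_4 = 63/8, a_5 = 8/5.

a_(n+2) = (-2 n(n-1) + n - 7) / ((n+1)(n+2)) * a_n; check: a_0 = 3, a_1 = 2, a_2 = -21/2, a_3 = -2, a_4 = 63/8, a_5 = 8/5


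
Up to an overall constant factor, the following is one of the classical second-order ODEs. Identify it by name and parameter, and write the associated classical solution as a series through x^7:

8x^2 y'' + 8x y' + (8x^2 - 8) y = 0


All three coefficients share the factor 8; dividing through by 8 gives  x^2 y'' + x y' + (x^2 - 1) y = 0.
This matches the Bessel equation x^2 y'' + x y' + (x^2 - nu^2) y = 0 with nu^2 = 1, so nu = 1; the solution bounded at x = 0 is J_1(x).
Frobenius at x = 0: indicial roots ±nu; for r = nu the recurrence k(k + 2nu) c_k = -c_{k-2} gives the standard series J_nu(x) = sum_{k>=0} (-1)^k / (k! (k+nu)!) (x/2)^(2k+nu). Evaluate the first 4 terms:
  k = 0: (-1)^0 / (0! * 1! * 2^1) x^1 = 1/(1*1*2) x^1 = (1/2) x^1
  k = 1: (-1)^1 / (1! * 2! * 2^3) x^3 = -1/(1*2*8) x^3 = (-1/16) x^3
  k = 2: (-1)^2 / (2! * 3! * 2^5) x^5 = 1/(2*6*32) x^5 = (1/384) x^5
  k = 3: (-1)^3 / (3! * 4! * 2^7) x^7 = -1/(6*24*128) x^7 = (-1/18432) x^7
Hence J_1(x) = -x^7/18432 + x^5/384 - x^3/16 + x/2 + ....

J_1(x); series = -x^7/18432 + x^5/384 - x^3/16 + x/2


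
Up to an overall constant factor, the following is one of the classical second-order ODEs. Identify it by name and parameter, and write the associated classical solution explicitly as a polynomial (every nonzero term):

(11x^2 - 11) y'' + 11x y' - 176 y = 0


All three coefficients share the factor -11; dividing through by -11 gives  (1 - x^2) y'' - x y' + 16 y = 0.
This matches the Chebyshev equation (1 - x^2) y'' - x y' + n^2 y = 0 (note the -x y' term, not -2x y') with n^2 = 16, so n = 4; the polynomial solution is T_4(x).
With y = sum_k a_k x^k, matching x^k gives (k+2)(k+1) a_{k+2} = (k^2 - n^2) a_k = (k - 4)(k + 4) a_k. The right side vanishes at k = 4, so the series with the parity of 4 terminates at degree 4.
Standard normalization: leading coefficient of T_n is 2^(n-1), so a_4 = 2^3 = 8. Work downward with a_k = (k+1)(k+2) a_{k+2} / ((k - 4)(k + 4)):
  a_2 = (3)(4)(8) / ((2 - 4)(2 + 4)) = 96/(-12) = -8
  a_0 = (1)(2)(-8) / ((0 - 4)(0 + 4)) = -16/(-16) = 1
Hence T_4(x) = 8 x^4 - 8 x^2 + 1.

T_4(x); series = 8 x^4 - 8 x^2 + 1


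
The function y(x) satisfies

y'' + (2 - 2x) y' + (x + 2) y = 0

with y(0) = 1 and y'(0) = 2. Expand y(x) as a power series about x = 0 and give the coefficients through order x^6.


Ansatz: y(x) = sum_{n>=0} a_n x^n, so y'(x) = sum_{n>=1} n a_n x^(n-1) and y''(x) = sum_{n>=2} n(n-1) a_n x^(n-2).
Substitute into P(x) y'' + Q(x) y' + R(x) y = 0 with P(x) = 1, Q(x) = 2 - 2x, R(x) = x + 2, and match powers of x.
Initial conditions: a_0 = 1, a_1 = 2.
Setting the coefficient of each power of x to zero and solving order by order (substituting the coefficients already found):
  x^0: 2 a_2 + 2 a_1 + 2 a_0 = 0  ->  2 a_2 = -2 a_1 - 2 a_0 = -6  ->  a_2 = -3
  x^1: 6 a_3 + 4 a_2 + a_0 = 0  ->  6 a_3 = -4 a_2 - a_0 = 11  ->  a_3 = 11/6
  x^2: 12 a_4 + 6 a_3 - 2 a_2 + a_1 = 0  ->  12 a_4 = -6 a_3 + 2 a_2 - a_1 = -19  ->  a_4 = -19/12
  x^3: 20 a_5 + 8 a_4 - 4 a_3 + a_2 = 0  ->  20 a_5 = -8 a_4 + 4 a_3 - a_2 = 23  ->  a_5 = 23/20
  x^4: 30 a_6 + 10 a_5 - 6 a_4 + a_3 = 0  ->  30 a_6 = -10 a_5 + 6 a_4 - a_3 = -137/6  ->  a_6 = -137/180
Truncated series: y(x) = 1 + 2 x - 3 x^2 + (11/6) x^3 - (19/12) x^4 + (23/20) x^5 - (137/180) x^6 + O(x^7).

a_0 = 1; a_1 = 2; a_2 = -3; a_3 = 11/6; a_4 = -19/12; a_5 = 23/20; a_6 = -137/180


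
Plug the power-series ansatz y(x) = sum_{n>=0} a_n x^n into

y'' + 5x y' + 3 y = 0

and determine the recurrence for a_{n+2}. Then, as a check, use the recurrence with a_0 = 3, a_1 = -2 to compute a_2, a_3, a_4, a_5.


Substitute y = sum_n a_n x^n.
y''(x) has coefficient (n+2)(n+1) a_{n+2} at x^n;
5 x y'(x) has coefficient 5 n a_n at x^n (shift);
3 y(x) has coefficient 3 a_n at x^n.
Matching x^n: (n+2)(n+1) a_{n+2} + (5n + 3) a_n = 0.
Thus a_{n+2} = (-5n - 3) / ((n+1)(n+2)) * a_n.

Check with a_0 = 3, a_1 = -2 (apply the recurrence for n = 0, 1, 2, 3): a_0 = 3, a_1 = -2, a_2 = -9/2, a_3 = 8/3, a_4 = 39/8, a_5 = -12/5.

a_(n+2) = (-5n - 3) / ((n+1)(n+2)) * a_n; check: a_0 = 3, a_1 = -2, a_2 = -9/2, a_3 = 8/3, a_4 = 39/8, a_5 = -12/5


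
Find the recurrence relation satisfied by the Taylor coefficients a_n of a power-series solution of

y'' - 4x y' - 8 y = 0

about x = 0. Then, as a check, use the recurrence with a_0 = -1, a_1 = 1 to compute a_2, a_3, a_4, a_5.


Substitute y = sum_n a_n x^n.
y''(x) has coefficient (n+2)(n+1) a_{n+2} at x^n;
-4 x y'(x) has coefficient -4 n a_n at x^n (shift);
-8 y(x) has coefficient -8 a_n at x^n.
Matching x^n: (n+2)(n+1) a_{n+2} + (-4n - 8) a_n = 0.
Thus a_{n+2} = (4n + 8) / ((n+1)(n+2)) * a_n.

Check with a_0 = -1, a_1 = 1 (apply the recurrence for n = 0, 1, 2, 3): a_0 = -1, a_1 = 1, a_2 = -4, a_3 = 2, a_4 = -16/3, a_5 = 2.

a_(n+2) = (4n + 8) / ((n+1)(n+2)) * a_n; check: a_0 = -1, a_1 = 1, a_2 = -4, a_3 = 2, a_4 = -16/3, a_5 = 2


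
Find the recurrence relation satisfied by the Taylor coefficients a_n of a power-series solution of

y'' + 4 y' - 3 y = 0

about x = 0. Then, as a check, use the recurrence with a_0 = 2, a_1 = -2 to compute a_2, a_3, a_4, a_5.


Substitute y = sum_n a_n x^n.
y''(x) has coefficient (n+2)(n+1) a_{n+2} at x^n;
4 y'(x) has coefficient 4 (n+1) a_{n+1} at x^n;
-3 y(x) has coefficient -3 a_n at x^n.
Matching x^n: (n+2)(n+1) a_{n+2} + 4 (n+1) a_{n+1} - 3 a_n = 0.
Thus a_{n+2} = [-4 (n+1) a_{n+1} + 3 a_n] / ((n+1)(n+2)).

Check with a_0 = 2, a_1 = -2 (apply the recurrence for n = 0, 1, 2, 3): a_0 = 2, a_1 = -2, a_2 = 7, a_3 = -31/3, a_4 = 145/12, a_5 = -673/60.

a_(n+2) = [-4 (n+1) a_(n+1) + 3 a_n] / ((n+1)(n+2)); check: a_0 = 2, a_1 = -2, a_2 = 7, a_3 = -31/3, a_4 = 145/12, a_5 = -673/60


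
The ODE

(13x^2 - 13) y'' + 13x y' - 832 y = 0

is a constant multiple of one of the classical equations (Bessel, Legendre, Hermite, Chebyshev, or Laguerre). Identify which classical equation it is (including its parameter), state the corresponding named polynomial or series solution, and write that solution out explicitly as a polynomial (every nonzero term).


All three coefficients share the factor -13; dividing through by -13 gives  (1 - x^2) y'' - x y' + 64 y = 0.
This matches the Chebyshev equation (1 - x^2) y'' - x y' + n^2 y = 0 (note the -x y' term, not -2x y') with n^2 = 64, so n = 8; the polynomial solution is T_8(x).
With y = sum_k a_k x^k, matching x^k gives (k+2)(k+1) a_{k+2} = (k^2 - n^2) a_k = (k - 8)(k + 8) a_k. The right side vanishes at k = 8, so the series with the parity of 8 terminates at degree 8.
Standard normalization: leading coefficient of T_n is 2^(n-1), so a_8 = 2^7 = 128. Work downward with a_k = (k+1)(k+2) a_{k+2} / ((k - 8)(k + 8)):
  a_6 = (7)(8)(128) / ((6 - 8)(6 + 8)) = 7168/(-28) = -256
  a_4 = (5)(6)(-256) / ((4 - 8)(4 + 8)) = -7680/(-48) = 160
  a_2 = (3)(4)(160) / ((2 - 8)(2 + 8)) = 1920/(-60) = -32
  a_0 = (1)(2)(-32) / ((0 - 8)(0 + 8)) = -64/(-64) = 1
Hence T_8(x) = 128 x^8 - 256 x^6 + 160 x^4 - 32 x^2 + 1.

T_8(x); series = 128 x^8 - 256 x^6 + 160 x^4 - 32 x^2 + 1


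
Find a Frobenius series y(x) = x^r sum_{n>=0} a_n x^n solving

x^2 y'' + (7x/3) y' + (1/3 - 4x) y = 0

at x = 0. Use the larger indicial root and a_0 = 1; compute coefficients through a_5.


Write in Frobenius form y'' + (p(x)/x) y' + (q(x)/x^2) y = 0:
  p(x) = 7/3,  q(x) = 1/3 - 4x.
Indicial equation: r(r-1) + (7/3) r + (1/3) = 0 -> roots r_1 = -1/3, r_2 = -1.
Take r = r_1 = -1/3. Let y(x) = x^r sum_{n>=0} a_n x^n with a_0 = 1.
Substitute y = x^r sum a_n x^n and match x^{r+n}. The recurrence is
  D(n) a_n - 4 a_{n-1} = 0,  where D(n) = (r+n)(r+n-1) + (7/3)(r+n) + (1/3).
  a_n = 4 / D(n) * a_{n-1}.
Since the indicial polynomial factors as (r - r_1)(r - r_2), D(n) = (r_1 + n - r_1)(r_1 + n - r_2) = n(n + 2/3).
Evaluating step by step (a_0 = 1):
  n = 1: D(1) = 1(1 + 2/3) = 5/3; numerator = 4(1) = 4; a_1 = (4)/(5/3) = 12/5
  n = 2: D(2) = 2(2 + 2/3) = 16/3; numerator = 4(12/5) = 48/5; a_2 = (48/5)/(16/3) = 9/5
  n = 3: D(3) = 3(3 + 2/3) = 11; numerator = 4(9/5) = 36/5; a_3 = (36/5)/(11) = 36/55
  n = 4: D(4) = 4(4 + 2/3) = 56/3; numerator = 4(36/55) = 144/55; a_4 = (144/55)/(56/3) = 54/385
  n = 5: D(5) = 5(5 + 2/3) = 85/3; numerator = 4(54/385) = 216/385; a_5 = (216/385)/(85/3) = 648/32725

r = -1/3; a_0 = 1; a_1 = 12/5; a_2 = 9/5; a_3 = 36/55; a_4 = 54/385; a_5 = 648/32725


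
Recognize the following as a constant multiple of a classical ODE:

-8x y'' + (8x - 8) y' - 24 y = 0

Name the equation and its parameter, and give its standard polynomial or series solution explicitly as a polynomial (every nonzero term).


All three coefficients share the factor -8; dividing through by -8 gives  x y'' + (1 - x) y' + 3 y = 0.
This matches the Laguerre equation x y'' + (1 - x) y' + n y = 0 with n = 3; the polynomial solution is L_3(x).
With y = sum_k a_k x^k, matching x^k gives (k+1)k a_{k+1} + (k+1) a_{k+1} - k a_k + n a_k = 0, i.e. (k+1)^2 a_{k+1} = (k - n) a_k = (k - 3) a_k. The right side vanishes at k = 3, so the series terminates at degree 3.
Standard normalization L_n(0) = 1 gives a_0 = 1. Work upward with a_{k+1} = (k - 3) a_k / (k+1)^2:
  a_1 = (0 - 3)(1) / 1^2 = -3/1 = -3
  a_2 = (1 - 3)(-3) / 2^2 = 6/4 = 3/2
  a_3 = (2 - 3)(3/2) / 3^2 = (-3/2)/9 = -1/6
Hence L_3(x) = -x^3/6 + 3 x^2/2 - 3 x + 1.

L_3(x); series = -x^3/6 + 3 x^2/2 - 3 x + 1


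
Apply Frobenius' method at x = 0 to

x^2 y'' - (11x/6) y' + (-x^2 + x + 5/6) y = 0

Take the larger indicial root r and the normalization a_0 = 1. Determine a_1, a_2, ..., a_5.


Write in Frobenius form y'' + (p(x)/x) y' + (q(x)/x^2) y = 0:
  p(x) = -11/6,  q(x) = -x^2 + x + 5/6.
Indicial equation: r(r-1) + (-11/6) r + (5/6) = 0 -> roots r_1 = 5/2, r_2 = 1/3.
Take r = r_1 = 5/2. Let y(x) = x^r sum_{n>=0} a_n x^n with a_0 = 1.
Substitute y = x^r sum a_n x^n and match x^{r+n}. The recurrence is
  D(n) a_n + 1 a_{n-1} - 1 a_{n-2} = 0,  where D(n) = (r+n)(r+n-1) + (-11/6)(r+n) + (5/6).
  a_n = [-1 a_{n-1} + 1 a_{n-2}] / D(n).
Since the indicial polynomial factors as (r - r_1)(r - r_2), D(n) = (r_1 + n - r_1)(r_1 + n - r_2) = n(n + 13/6).
Evaluating step by step (a_0 = 1):
  n = 1: D(1) = 1(1 + 13/6) = 19/6; numerator = -1(1) = -1; a_1 = (-1)/(19/6) = -6/19
  n = 2: D(2) = 2(2 + 13/6) = 25/3; numerator = -1(-6/19) + 1(1) = 25/19; a_2 = (25/19)/(25/3) = 3/19
  n = 3: D(3) = 3(3 + 13/6) = 31/2; numerator = -1(3/19) + 1(-6/19) = -9/19; a_3 = (-9/19)/(31/2) = -18/589
  n = 4: D(4) = 4(4 + 13/6) = 74/3; numerator = -1(-18/589) + 1(3/19) = 111/589; a_4 = (111/589)/(74/3) = 9/1178
  n = 5: D(5) = 5(5 + 13/6) = 215/6; numerator = -1(9/1178) + 1(-18/589) = -45/1178; a_5 = (-45/1178)/(215/6) = -27/25327

r = 5/2; a_0 = 1; a_1 = -6/19; a_2 = 3/19; a_3 = -18/589; a_4 = 9/1178; a_5 = -27/25327


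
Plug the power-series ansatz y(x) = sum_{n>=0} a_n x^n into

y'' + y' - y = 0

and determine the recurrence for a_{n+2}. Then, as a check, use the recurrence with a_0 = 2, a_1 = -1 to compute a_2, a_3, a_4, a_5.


Substitute y = sum_n a_n x^n.
y''(x) has coefficient (n+2)(n+1) a_{n+2} at x^n;
y'(x) has coefficient (n+1) a_{n+1} at x^n;
-y(x) has coefficient -1 a_n at x^n.
Matching x^n: (n+2)(n+1) a_{n+2} + (n+1) a_{n+1} - 1 a_n = 0.
Thus a_{n+2} = [-(n+1) a_{n+1} + 1 a_n] / ((n+1)(n+2)).

Check with a_0 = 2, a_1 = -1 (apply the recurrence for n = 0, 1, 2, 3): a_0 = 2, a_1 = -1, a_2 = 3/2, a_3 = -2/3, a_4 = 7/24, a_5 = -11/120.

a_(n+2) = [-(n+1) a_(n+1) + 1 a_n] / ((n+1)(n+2)); check: a_0 = 2, a_1 = -1, a_2 = 3/2, a_3 = -2/3, a_4 = 7/24, a_5 = -11/120


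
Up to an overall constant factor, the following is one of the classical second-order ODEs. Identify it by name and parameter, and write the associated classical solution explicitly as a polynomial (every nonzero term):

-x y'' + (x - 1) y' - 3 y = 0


All three coefficients share the factor -1; dividing through by -1 gives  x y'' + (1 - x) y' + 3 y = 0.
This matches the Laguerre equation x y'' + (1 - x) y' + n y = 0 with n = 3; the polynomial solution is L_3(x).
With y = sum_k a_k x^k, matching x^k gives (k+1)k a_{k+1} + (k+1) a_{k+1} - k a_k + n a_k = 0, i.e. (k+1)^2 a_{k+1} = (k - n) a_k = (k - 3) a_k. The right side vanishes at k = 3, so the series terminates at degree 3.
Standard normalization L_n(0) = 1 gives a_0 = 1. Work upward with a_{k+1} = (k - 3) a_k / (k+1)^2:
  a_1 = (0 - 3)(1) / 1^2 = -3/1 = -3
  a_2 = (1 - 3)(-3) / 2^2 = 6/4 = 3/2
  a_3 = (2 - 3)(3/2) / 3^2 = (-3/2)/9 = -1/6
Hence L_3(x) = -x^3/6 + 3 x^2/2 - 3 x + 1.

L_3(x); series = -x^3/6 + 3 x^2/2 - 3 x + 1


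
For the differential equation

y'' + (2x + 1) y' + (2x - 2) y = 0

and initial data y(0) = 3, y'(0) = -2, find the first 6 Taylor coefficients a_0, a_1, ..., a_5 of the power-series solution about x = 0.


Ansatz: y(x) = sum_{n>=0} a_n x^n, so y'(x) = sum_{n>=1} n a_n x^(n-1) and y''(x) = sum_{n>=2} n(n-1) a_n x^(n-2).
Substitute into P(x) y'' + Q(x) y' + R(x) y = 0 with P(x) = 1, Q(x) = 2x + 1, R(x) = 2x - 2, and match powers of x.
Initial conditions: a_0 = 3, a_1 = -2.
Setting the coefficient of each power of x to zero and solving order by order (substituting the coefficients already found):
  x^0: 2 a_2 + a_1 - 2 a_0 = 0  ->  2 a_2 = -a_1 + 2 a_0 = 8  ->  a_2 = 4
  x^1: 6 a_3 + 2 a_2 + 2 a_0 = 0  ->  6 a_3 = -2 a_2 - 2 a_0 = -14  ->  a_3 = -7/3
  x^2: 12 a_4 + 3 a_3 + 2 a_2 + 2 a_1 = 0  ->  12 a_4 = -3 a_3 - 2 a_2 - 2 a_1 = 3  ->  a_4 = 1/4
  x^3: 20 a_5 + 4 a_4 + 4 a_3 + 2 a_2 = 0  ->  20 a_5 = -4 a_4 - 4 a_3 - 2 a_2 = 1/3  ->  a_5 = 1/60
Truncated series: y(x) = 3 - 2 x + 4 x^2 - (7/3) x^3 + (1/4) x^4 + (1/60) x^5 + O(x^6).

a_0 = 3; a_1 = -2; a_2 = 4; a_3 = -7/3; a_4 = 1/4; a_5 = 1/60


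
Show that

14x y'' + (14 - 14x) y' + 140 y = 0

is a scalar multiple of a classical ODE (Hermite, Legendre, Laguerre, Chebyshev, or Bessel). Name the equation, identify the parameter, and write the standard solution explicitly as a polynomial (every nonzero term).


All three coefficients share the factor 14; dividing through by 14 gives  x y'' + (1 - x) y' + 10 y = 0.
This matches the Laguerre equation x y'' + (1 - x) y' + n y = 0 with n = 10; the polynomial solution is L_10(x).
With y = sum_k a_k x^k, matching x^k gives (k+1)k a_{k+1} + (k+1) a_{k+1} - k a_k + n a_k = 0, i.e. (k+1)^2 a_{k+1} = (k - n) a_k = (k - 10) a_k. The right side vanishes at k = 10, so the series terminates at degree 10.
Standard normalization L_n(0) = 1 gives a_0 = 1. Work upward with a_{k+1} = (k - 10) a_k / (k+1)^2:
  a_1 = (0 - 10)(1) / 1^2 = -10/1 = -10
  a_2 = (1 - 10)(-10) / 2^2 = 90/4 = 45/2
  a_3 = (2 - 10)(45/2) / 3^2 = -180/9 = -20
  a_4 = (3 - 10)(-20) / 4^2 = 140/16 = 35/4
  a_5 = (4 - 10)(35/4) / 5^2 = (-105/2)/25 = -21/10
  a_6 = (5 - 10)(-21/10) / 6^2 = (21/2)/36 = 7/24
  a_7 = (6 - 10)(7/24) / 7^2 = (-7/6)/49 = -1/42
  a_8 = (7 - 10)(-1/42) / 8^2 = (1/14)/64 = 1/896
  a_9 = (8 - 10)(1/896) / 9^2 = (-1/448)/81 = -1/36288
  a_10 = (9 - 10)(-1/36288) / 10^2 = (1/36288)/100 = 1/3628800
Hence L_10(x) = x^10/3628800 - x^9/36288 + x^8/896 - x^7/42 + 7 x^6/24 - 21 x^5/10 + 35 x^4/4 - 20 x^3 + 45 x^2/2 - 10 x + 1.

L_10(x); series = x^10/3628800 - x^9/36288 + x^8/896 - x^7/42 + 7 x^6/24 - 21 x^5/10 + 35 x^4/4 - 20 x^3 + 45 x^2/2 - 10 x + 1


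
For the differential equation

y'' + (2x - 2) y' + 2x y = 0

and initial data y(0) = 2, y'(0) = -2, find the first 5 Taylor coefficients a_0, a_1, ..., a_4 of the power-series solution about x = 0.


Ansatz: y(x) = sum_{n>=0} a_n x^n, so y'(x) = sum_{n>=1} n a_n x^(n-1) and y''(x) = sum_{n>=2} n(n-1) a_n x^(n-2).
Substitute into P(x) y'' + Q(x) y' + R(x) y = 0 with P(x) = 1, Q(x) = 2x - 2, R(x) = 2x, and match powers of x.
Initial conditions: a_0 = 2, a_1 = -2.
Setting the coefficient of each power of x to zero and solving order by order (substituting the coefficients already found):
  x^0: 2 a_2 - 2 a_1 = 0  ->  2 a_2 = 2 a_1 = -4  ->  a_2 = -2
  x^1: 6 a_3 - 4 a_2 + 2 a_1 + 2 a_0 = 0  ->  6 a_3 = 4 a_2 - 2 a_1 - 2 a_0 = -8  ->  a_3 = -4/3
  x^2: 12 a_4 - 6 a_3 + 4 a_2 + 2 a_1 = 0  ->  12 a_4 = 6 a_3 - 4 a_2 - 2 a_1 = 4  ->  a_4 = 1/3
Truncated series: y(x) = 2 - 2 x - 2 x^2 - (4/3) x^3 + (1/3) x^4 + O(x^5).

a_0 = 2; a_1 = -2; a_2 = -2; a_3 = -4/3; a_4 = 1/3


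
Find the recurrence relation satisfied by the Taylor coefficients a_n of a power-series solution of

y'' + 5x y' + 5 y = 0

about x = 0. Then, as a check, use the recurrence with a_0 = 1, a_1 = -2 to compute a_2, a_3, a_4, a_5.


Substitute y = sum_n a_n x^n.
y''(x) has coefficient (n+2)(n+1) a_{n+2} at x^n;
5 x y'(x) has coefficient 5 n a_n at x^n (shift);
5 y(x) has coefficient 5 a_n at x^n.
Matching x^n: (n+2)(n+1) a_{n+2} + (5n + 5) a_n = 0.
Thus a_{n+2} = (-5n - 5) / ((n+1)(n+2)) * a_n.

Check with a_0 = 1, a_1 = -2 (apply the recurrence for n = 0, 1, 2, 3): a_0 = 1, a_1 = -2, a_2 = -5/2, a_3 = 10/3, a_4 = 25/8, a_5 = -10/3.

a_(n+2) = (-5n - 5) / ((n+1)(n+2)) * a_n; check: a_0 = 1, a_1 = -2, a_2 = -5/2, a_3 = 10/3, a_4 = 25/8, a_5 = -10/3


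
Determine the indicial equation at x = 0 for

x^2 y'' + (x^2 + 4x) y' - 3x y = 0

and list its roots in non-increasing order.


Divide by x^2 to reach normal form y'' + P_1(x) y' + P_2(x) y = 0 with P_1(x) = 1 + 4/x and P_2(x) = -3/x.
x = 0 is a singular point because the y'-coefficient 1 + 4/x has a pole at x = 0 and the y-coefficient -3/x has a pole at x = 0.
It is a regular singular point because x P_1(x) = p(x) = x + 4 and x^2 P_2(x) = q(x) = -3x are polynomials, hence analytic at x = 0.
p(0) = 4,  q(0) = 0.
Indicial equation: r(r-1) + p(0) r + q(0) = 0, i.e. r^2 + (p(0) - 1) r + q(0) = 0, i.e. r^2 + 3 r = 0.
Discriminant: (3)^2 - 4(0) = 9, so r = (-3 ± 3)/2.
Solving: r_1 = 0, r_2 = -3.

indicial: r^2 + 3 r = 0; roots r_1 = 0, r_2 = -3


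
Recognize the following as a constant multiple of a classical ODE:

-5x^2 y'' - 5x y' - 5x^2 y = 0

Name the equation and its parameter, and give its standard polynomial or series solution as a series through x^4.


All three coefficients share the factor -5; dividing through by -5 gives  x^2 y'' + x y' + x^2 y = 0.
This matches the Bessel equation x^2 y'' + x y' + (x^2 - nu^2) y = 0 with nu^2 = 0, so nu = 0; the solution bounded at x = 0 is J_0(x).
Frobenius at x = 0: indicial roots ±nu; for r = nu the recurrence k(k + 2nu) c_k = -c_{k-2} gives the standard series J_nu(x) = sum_{k>=0} (-1)^k / (k! (k+nu)!) (x/2)^(2k+nu). Evaluate the first 3 terms:
  k = 0: (-1)^0 / (0! * 0! * 2^0) x^0 = 1/(1*1*1) x^0 = (1) x^0
  k = 1: (-1)^1 / (1! * 1! * 2^2) x^2 = -1/(1*1*4) x^2 = (-1/4) x^2
  k = 2: (-1)^2 / (2! * 2! * 2^4) x^4 = 1/(2*2*16) x^4 = (1/64) x^4
Hence J_0(x) = x^4/64 - x^2/4 + 1 + ....

J_0(x); series = x^4/64 - x^2/4 + 1


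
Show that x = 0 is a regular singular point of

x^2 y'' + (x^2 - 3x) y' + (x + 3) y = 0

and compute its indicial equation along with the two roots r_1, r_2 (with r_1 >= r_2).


Divide by x^2 to reach normal form y'' + P_1(x) y' + P_2(x) y = 0 with P_1(x) = 1 - 3/x and P_2(x) = 1/x + 3/x^2.
x = 0 is a singular point because the y'-coefficient 1 - 3/x has a pole at x = 0 and the y-coefficient 1/x + 3/x^2 has a pole at x = 0.
It is a regular singular point because x P_1(x) = p(x) = x - 3 and x^2 P_2(x) = q(x) = x + 3 are polynomials, hence analytic at x = 0.
p(0) = -3,  q(0) = 3.
Indicial equation: r(r-1) + p(0) r + q(0) = 0, i.e. r^2 + (p(0) - 1) r + q(0) = 0, i.e. r^2 - 4 r + 3 = 0.
Discriminant: (-4)^2 - 4(3) = 4, so r = (4 ± 2)/2.
Solving: r_1 = 3, r_2 = 1.

indicial: r^2 - 4 r + 3 = 0; roots r_1 = 3, r_2 = 1


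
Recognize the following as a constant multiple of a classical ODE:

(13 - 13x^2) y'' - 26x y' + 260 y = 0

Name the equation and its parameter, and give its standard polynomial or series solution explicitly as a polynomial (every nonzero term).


All three coefficients share the factor 13; dividing through by 13 gives  (1 - x^2) y'' - 2x y' + 20 y = 0.
This matches the Legendre equation (1 - x^2) y'' - 2x y' + n(n+1) y = 0 (note the -2x y' term) with n(n+1) = 20, so n = 4; the polynomial solution is P_4(x).
With y = sum_k a_k x^k, matching x^k gives (k+2)(k+1) a_{k+2} = [k(k+1) - n(n+1)] a_k = (k - 4)(k + 5) a_k. The right side vanishes at k = 4, so the series with the parity of 4 terminates at degree 4.
Standard normalization (P_n(1) = 1): leading coefficient (2n)!/(2^n (n!)^2) = 40320/(16*576) = 35/8, so a_4 = 35/8. Work downward with a_k = (k+1)(k+2) a_{k+2} / ((k - 4)(k + 5)):
  a_2 = (3)(4)(35/8) / ((2 - 4)(2 + 5)) = (105/2)/(-14) = -15/4
  a_0 = (1)(2)(-15/4) / ((0 - 4)(0 + 5)) = (-15/2)/(-20) = 3/8
Hence P_4(x) = 35 x^4/8 - 15 x^2/4 + 3/8.

P_4(x); series = 35 x^4/8 - 15 x^2/4 + 3/8
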